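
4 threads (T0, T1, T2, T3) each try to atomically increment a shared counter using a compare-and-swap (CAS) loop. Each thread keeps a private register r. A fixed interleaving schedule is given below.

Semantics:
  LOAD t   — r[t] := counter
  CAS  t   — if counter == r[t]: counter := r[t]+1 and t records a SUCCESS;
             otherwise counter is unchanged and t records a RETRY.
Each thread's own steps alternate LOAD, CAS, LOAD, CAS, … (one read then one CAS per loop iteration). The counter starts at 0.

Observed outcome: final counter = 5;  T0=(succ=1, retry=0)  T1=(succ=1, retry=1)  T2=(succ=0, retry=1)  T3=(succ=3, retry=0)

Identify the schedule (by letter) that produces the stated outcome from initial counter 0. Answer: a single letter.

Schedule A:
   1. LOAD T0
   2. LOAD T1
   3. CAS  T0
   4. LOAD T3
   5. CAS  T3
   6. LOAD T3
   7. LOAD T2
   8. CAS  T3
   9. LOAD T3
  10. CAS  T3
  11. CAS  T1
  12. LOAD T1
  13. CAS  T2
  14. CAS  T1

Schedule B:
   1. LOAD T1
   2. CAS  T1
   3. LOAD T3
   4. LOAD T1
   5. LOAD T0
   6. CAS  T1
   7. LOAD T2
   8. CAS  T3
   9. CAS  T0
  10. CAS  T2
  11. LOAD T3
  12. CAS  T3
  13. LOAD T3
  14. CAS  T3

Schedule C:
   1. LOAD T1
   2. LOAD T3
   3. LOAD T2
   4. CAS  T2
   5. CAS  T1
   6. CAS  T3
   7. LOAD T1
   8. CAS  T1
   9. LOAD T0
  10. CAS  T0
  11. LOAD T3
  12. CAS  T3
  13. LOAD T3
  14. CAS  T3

Simulating candidate A:
step 1: T0 LOAD ⇒ load; ctr=0 reg=0
step 2: T1 LOAD ⇒ load; ctr=0 reg=0
step 3: T0 CAS ⇒ ok; ctr=1 reg=0
step 4: T3 LOAD ⇒ load; ctr=1 reg=1
step 5: T3 CAS ⇒ ok; ctr=2 reg=1
step 6: T3 LOAD ⇒ load; ctr=2 reg=2
step 7: T2 LOAD ⇒ load; ctr=2 reg=2
step 8: T3 CAS ⇒ ok; ctr=3 reg=2
step 9: T3 LOAD ⇒ load; ctr=3 reg=3
step 10: T3 CAS ⇒ ok; ctr=4 reg=3
step 11: T1 CAS ⇒ retry; ctr=4 reg=0
step 12: T1 LOAD ⇒ load; ctr=4 reg=4
step 13: T2 CAS ⇒ retry; ctr=4 reg=2
step 14: T1 CAS ⇒ ok; ctr=5 reg=4

A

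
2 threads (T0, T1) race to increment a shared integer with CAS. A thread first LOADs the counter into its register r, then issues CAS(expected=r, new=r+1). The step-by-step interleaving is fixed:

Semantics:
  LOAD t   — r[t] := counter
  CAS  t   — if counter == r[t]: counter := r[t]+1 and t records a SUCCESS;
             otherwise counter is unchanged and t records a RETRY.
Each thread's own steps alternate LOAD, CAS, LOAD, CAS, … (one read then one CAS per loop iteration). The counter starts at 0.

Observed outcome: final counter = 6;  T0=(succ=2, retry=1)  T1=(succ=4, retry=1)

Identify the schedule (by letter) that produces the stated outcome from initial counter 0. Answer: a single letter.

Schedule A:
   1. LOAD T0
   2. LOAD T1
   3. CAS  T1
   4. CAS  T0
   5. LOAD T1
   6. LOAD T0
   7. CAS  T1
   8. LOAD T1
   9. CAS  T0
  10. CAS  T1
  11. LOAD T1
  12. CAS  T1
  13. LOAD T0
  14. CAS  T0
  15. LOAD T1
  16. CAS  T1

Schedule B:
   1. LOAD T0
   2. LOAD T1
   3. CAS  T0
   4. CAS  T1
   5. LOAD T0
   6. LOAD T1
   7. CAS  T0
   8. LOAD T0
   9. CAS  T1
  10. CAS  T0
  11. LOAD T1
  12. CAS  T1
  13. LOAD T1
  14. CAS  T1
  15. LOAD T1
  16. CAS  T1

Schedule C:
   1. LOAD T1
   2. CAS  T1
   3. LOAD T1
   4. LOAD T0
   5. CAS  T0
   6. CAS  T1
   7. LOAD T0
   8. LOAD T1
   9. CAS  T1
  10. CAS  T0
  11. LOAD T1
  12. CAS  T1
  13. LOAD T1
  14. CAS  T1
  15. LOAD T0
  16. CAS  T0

C

Tracing schedule C:
1. LOAD T1 → mem=0 r[T1]=0 [LOAD]
2. CAS T1 → mem=1 r[T1]=0 [OK]
3. LOAD T1 → mem=1 r[T1]=1 [LOAD]
4. LOAD T0 → mem=1 r[T0]=1 [LOAD]
5. CAS T0 → mem=2 r[T0]=1 [OK]
6. CAS T1 → mem=2 r[T1]=1 [RETRY]
7. LOAD T0 → mem=2 r[T0]=2 [LOAD]
8. LOAD T1 → mem=2 r[T1]=2 [LOAD]
9. CAS T1 → mem=3 r[T1]=2 [OK]
10. CAS T0 → mem=3 r[T0]=2 [RETRY]
11. LOAD T1 → mem=3 r[T1]=3 [LOAD]
12. CAS T1 → mem=4 r[T1]=3 [OK]
13. LOAD T1 → mem=4 r[T1]=4 [LOAD]
14. CAS T1 → mem=5 r[T1]=4 [OK]
15. LOAD T0 → mem=5 r[T0]=5 [LOAD]
16. CAS T0 → mem=6 r[T0]=5 [OK]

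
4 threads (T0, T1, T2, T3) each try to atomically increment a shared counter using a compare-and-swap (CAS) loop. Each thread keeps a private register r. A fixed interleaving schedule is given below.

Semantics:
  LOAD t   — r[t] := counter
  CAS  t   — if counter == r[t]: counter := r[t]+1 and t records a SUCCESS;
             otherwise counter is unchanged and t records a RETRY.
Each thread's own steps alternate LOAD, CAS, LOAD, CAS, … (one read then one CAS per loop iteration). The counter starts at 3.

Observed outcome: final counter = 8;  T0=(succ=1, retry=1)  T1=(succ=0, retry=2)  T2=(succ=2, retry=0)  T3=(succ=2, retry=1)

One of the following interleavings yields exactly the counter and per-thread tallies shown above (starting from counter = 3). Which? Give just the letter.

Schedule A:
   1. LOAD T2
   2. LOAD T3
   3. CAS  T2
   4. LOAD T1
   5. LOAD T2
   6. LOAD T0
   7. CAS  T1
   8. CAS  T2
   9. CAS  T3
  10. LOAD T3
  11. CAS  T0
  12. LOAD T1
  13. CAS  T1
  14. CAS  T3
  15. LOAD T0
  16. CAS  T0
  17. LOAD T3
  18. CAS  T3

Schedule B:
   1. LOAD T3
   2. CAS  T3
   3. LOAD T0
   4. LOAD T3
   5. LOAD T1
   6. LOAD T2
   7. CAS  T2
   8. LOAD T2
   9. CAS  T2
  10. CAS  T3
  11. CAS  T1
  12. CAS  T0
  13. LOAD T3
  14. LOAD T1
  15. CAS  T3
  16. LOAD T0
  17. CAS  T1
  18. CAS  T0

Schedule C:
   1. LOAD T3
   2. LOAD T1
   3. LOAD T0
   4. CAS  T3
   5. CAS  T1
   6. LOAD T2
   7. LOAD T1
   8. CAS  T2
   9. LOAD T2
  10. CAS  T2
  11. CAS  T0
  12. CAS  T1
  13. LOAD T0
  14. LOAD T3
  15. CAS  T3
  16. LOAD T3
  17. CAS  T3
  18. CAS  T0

Run B:
T3 LOAD — after: cnt=3, r=3 — load
T3 CAS — after: cnt=4, r=3 — ok
T0 LOAD — after: cnt=4, r=4 — load
T3 LOAD — after: cnt=4, r=4 — load
T1 LOAD — after: cnt=4, r=4 — load
T2 LOAD — after: cnt=4, r=4 — load
T2 CAS — after: cnt=5, r=4 — ok
T2 LOAD — after: cnt=5, r=5 — load
T2 CAS — after: cnt=6, r=5 — ok
T3 CAS — after: cnt=6, r=4 — retry
T1 CAS — after: cnt=6, r=4 — retry
T0 CAS — after: cnt=6, r=4 — retry
T3 LOAD — after: cnt=6, r=6 — load
T1 LOAD — after: cnt=6, r=6 — load
T3 CAS — after: cnt=7, r=6 — ok
T0 LOAD — after: cnt=7, r=7 — load
T1 CAS — after: cnt=7, r=6 — retry
T0 CAS — after: cnt=8, r=7 — ok

B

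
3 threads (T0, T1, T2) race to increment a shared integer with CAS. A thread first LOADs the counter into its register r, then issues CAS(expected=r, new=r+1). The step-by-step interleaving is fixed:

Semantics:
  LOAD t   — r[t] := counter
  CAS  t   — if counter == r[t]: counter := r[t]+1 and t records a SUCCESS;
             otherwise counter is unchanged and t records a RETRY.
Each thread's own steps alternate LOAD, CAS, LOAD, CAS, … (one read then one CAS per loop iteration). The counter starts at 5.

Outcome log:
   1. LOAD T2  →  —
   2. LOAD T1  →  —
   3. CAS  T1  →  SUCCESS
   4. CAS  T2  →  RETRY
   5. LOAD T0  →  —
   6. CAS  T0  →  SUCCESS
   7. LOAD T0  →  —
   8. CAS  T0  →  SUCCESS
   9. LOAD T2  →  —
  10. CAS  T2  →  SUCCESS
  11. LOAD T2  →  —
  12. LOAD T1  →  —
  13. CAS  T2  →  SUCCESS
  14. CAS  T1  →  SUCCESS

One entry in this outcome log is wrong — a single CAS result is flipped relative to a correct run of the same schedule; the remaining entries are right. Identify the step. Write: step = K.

Correct run:
   1) LOAD T2:  M=5  r_T2=5
   2) LOAD T1:  M=5  r_T1=5
   3) CAS  T1:  M=6  r_T1=5 ✓
   4) CAS  T2:  M=6  r_T2=5 ✗
   5) LOAD T0:  M=6  r_T0=6
   6) CAS  T0:  M=7  r_T0=6 ✓
   7) LOAD T0:  M=7  r_T0=7
   8) CAS  T0:  M=8  r_T0=7 ✓
   9) LOAD T2:  M=8  r_T2=8
  10) CAS  T2:  M=9  r_T2=8 ✓
  11) LOAD T2:  M=9  r_T2=9
  12) LOAD T1:  M=9  r_T1=9
  13) CAS  T2:  M=10  r_T2=9 ✓
  14) CAS  T1:  M=10  r_T1=9 ✗
Mismatch at 14.

step = 14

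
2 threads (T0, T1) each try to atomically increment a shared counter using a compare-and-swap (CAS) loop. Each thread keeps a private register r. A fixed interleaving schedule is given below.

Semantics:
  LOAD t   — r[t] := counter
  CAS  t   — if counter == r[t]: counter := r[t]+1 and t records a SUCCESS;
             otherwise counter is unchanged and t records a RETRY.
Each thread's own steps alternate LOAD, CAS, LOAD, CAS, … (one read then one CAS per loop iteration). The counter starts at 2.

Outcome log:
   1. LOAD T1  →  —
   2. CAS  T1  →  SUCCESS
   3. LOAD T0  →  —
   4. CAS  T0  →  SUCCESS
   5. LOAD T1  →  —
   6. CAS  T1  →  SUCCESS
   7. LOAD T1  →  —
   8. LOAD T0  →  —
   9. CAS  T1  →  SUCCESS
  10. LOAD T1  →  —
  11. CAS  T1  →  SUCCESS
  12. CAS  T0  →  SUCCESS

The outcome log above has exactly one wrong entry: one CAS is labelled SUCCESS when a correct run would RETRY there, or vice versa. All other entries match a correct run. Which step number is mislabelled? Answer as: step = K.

Re-executing:
step 1: T1 LOAD ⇒ load; ctr=2 reg=2
step 2: T1 CAS ⇒ ok; ctr=3 reg=2
step 3: T0 LOAD ⇒ load; ctr=3 reg=3
step 4: T0 CAS ⇒ ok; ctr=4 reg=3
step 5: T1 LOAD ⇒ load; ctr=4 reg=4
step 6: T1 CAS ⇒ ok; ctr=5 reg=4
step 7: T1 LOAD ⇒ load; ctr=5 reg=5
step 8: T0 LOAD ⇒ load; ctr=5 reg=5
step 9: T1 CAS ⇒ ok; ctr=6 reg=5
step 10: T1 LOAD ⇒ load; ctr=6 reg=6
step 11: T1 CAS ⇒ ok; ctr=7 reg=6
step 12: T0 CAS ⇒ retry; ctr=7 reg=5
Flip is step 12.

step = 12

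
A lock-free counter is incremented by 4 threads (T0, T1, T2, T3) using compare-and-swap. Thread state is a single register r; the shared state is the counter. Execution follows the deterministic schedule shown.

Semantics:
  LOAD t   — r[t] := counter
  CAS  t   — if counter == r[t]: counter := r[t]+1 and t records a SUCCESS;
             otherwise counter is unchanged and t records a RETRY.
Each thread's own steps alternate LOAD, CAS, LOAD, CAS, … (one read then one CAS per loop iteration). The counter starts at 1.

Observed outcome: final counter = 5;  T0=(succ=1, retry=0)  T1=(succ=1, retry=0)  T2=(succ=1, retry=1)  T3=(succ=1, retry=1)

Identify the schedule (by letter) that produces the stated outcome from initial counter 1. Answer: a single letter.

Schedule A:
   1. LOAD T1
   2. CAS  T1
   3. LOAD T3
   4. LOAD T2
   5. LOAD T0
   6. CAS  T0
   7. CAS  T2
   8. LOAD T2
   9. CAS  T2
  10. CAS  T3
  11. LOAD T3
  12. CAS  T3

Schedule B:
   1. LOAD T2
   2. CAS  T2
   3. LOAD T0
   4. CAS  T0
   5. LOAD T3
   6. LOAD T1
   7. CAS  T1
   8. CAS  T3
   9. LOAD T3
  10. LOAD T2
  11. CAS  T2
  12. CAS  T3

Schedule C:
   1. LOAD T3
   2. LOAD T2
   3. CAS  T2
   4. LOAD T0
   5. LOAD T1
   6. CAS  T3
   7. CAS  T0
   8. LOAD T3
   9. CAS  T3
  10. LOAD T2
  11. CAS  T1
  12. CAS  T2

A

Run A:
1. LOAD T1 → mem=1 r[T1]=1 [LOAD]
2. CAS T1 → mem=2 r[T1]=1 [OK]
3. LOAD T3 → mem=2 r[T3]=2 [LOAD]
4. LOAD T2 → mem=2 r[T2]=2 [LOAD]
5. LOAD T0 → mem=2 r[T0]=2 [LOAD]
6. CAS T0 → mem=3 r[T0]=2 [OK]
7. CAS T2 → mem=3 r[T2]=2 [RETRY]
8. LOAD T2 → mem=3 r[T2]=3 [LOAD]
9. CAS T2 → mem=4 r[T2]=3 [OK]
10. CAS T3 → mem=4 r[T3]=2 [RETRY]
11. LOAD T3 → mem=4 r[T3]=4 [LOAD]
12. CAS T3 → mem=5 r[T3]=4 [OK]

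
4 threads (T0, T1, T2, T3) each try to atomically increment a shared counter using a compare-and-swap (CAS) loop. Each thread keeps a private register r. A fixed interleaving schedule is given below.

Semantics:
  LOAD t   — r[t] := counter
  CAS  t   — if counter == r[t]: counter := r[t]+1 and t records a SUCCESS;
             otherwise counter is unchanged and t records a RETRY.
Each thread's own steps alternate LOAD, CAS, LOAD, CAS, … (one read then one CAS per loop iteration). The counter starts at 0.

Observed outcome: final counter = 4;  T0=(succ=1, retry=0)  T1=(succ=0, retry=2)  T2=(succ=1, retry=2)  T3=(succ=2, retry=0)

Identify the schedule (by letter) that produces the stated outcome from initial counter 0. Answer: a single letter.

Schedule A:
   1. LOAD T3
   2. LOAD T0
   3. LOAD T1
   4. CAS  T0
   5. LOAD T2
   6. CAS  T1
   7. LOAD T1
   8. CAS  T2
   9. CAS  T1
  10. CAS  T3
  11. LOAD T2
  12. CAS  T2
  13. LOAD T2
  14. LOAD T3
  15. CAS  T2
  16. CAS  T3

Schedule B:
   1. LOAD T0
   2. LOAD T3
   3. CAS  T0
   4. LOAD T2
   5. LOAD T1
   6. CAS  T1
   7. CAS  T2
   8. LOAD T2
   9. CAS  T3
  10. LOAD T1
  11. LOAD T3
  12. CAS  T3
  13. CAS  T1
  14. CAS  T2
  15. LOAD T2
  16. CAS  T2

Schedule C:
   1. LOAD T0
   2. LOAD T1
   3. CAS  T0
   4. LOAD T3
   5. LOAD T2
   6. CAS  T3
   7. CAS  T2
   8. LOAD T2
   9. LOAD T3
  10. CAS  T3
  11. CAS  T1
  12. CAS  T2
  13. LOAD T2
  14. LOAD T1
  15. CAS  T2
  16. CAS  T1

Tracing schedule C:
#1 T0 reads 0
#2 T1 reads 0
#3 T0 CAS(0→1) writes; counter now 1
#4 T3 reads 1
#5 T2 reads 1
#6 T3 CAS(1→2) writes; counter now 2
#7 T2 CAS(1→2) fails; counter now 2
#8 T2 reads 2
#9 T3 reads 2
#10 T3 CAS(2→3) writes; counter now 3
#11 T1 CAS(0→1) fails; counter now 3
#12 T2 CAS(2→3) fails; counter now 3
#13 T2 reads 3
#14 T1 reads 3
#15 T2 CAS(3→4) writes; counter now 4
#16 T1 CAS(3→4) fails; counter now 4

C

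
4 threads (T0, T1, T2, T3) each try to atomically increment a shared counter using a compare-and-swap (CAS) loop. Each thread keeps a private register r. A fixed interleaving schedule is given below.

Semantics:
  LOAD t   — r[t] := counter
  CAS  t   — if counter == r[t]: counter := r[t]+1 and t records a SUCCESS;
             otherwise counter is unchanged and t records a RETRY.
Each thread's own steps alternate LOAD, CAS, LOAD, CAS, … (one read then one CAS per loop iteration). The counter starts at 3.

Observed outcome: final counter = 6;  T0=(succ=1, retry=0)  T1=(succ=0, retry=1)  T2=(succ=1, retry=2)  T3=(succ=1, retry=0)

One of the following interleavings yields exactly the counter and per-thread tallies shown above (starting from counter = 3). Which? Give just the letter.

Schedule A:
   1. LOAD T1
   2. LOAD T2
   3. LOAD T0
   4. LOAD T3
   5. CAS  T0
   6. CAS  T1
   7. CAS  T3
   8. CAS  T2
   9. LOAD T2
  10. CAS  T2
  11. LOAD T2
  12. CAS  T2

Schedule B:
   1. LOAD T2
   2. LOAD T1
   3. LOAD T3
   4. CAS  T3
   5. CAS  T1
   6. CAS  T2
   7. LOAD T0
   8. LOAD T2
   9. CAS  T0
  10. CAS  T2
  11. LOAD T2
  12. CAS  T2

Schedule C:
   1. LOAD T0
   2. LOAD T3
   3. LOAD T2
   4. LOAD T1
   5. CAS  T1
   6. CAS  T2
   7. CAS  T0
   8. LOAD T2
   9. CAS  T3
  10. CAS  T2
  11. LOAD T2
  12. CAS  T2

B

Tracing schedule B:
step 1: T2 LOAD ⇒ load; ctr=3 reg=3
step 2: T1 LOAD ⇒ load; ctr=3 reg=3
step 3: T3 LOAD ⇒ load; ctr=3 reg=3
step 4: T3 CAS ⇒ ok; ctr=4 reg=3
step 5: T1 CAS ⇒ retry; ctr=4 reg=3
step 6: T2 CAS ⇒ retry; ctr=4 reg=3
step 7: T0 LOAD ⇒ load; ctr=4 reg=4
step 8: T2 LOAD ⇒ load; ctr=4 reg=4
step 9: T0 CAS ⇒ ok; ctr=5 reg=4
step 10: T2 CAS ⇒ retry; ctr=5 reg=4
step 11: T2 LOAD ⇒ load; ctr=5 reg=5
step 12: T2 CAS ⇒ ok; ctr=6 reg=5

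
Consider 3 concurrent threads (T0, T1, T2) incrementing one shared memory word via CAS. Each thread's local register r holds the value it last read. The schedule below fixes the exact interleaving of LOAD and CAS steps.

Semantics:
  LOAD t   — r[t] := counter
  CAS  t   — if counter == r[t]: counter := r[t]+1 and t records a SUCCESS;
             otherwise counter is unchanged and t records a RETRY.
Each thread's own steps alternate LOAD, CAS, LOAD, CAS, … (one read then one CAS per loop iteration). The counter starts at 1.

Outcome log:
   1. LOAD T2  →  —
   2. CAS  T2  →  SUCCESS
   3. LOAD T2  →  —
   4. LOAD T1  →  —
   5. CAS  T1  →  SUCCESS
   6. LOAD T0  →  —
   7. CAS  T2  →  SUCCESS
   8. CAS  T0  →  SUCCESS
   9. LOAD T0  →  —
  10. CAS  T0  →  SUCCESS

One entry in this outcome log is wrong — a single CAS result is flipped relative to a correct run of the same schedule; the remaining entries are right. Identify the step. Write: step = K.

step = 7

Correct run:
   1) LOAD T2:  M=1  r_T2=1
   2) CAS  T2:  M=2  r_T2=1 ✓
   3) LOAD T2:  M=2  r_T2=2
   4) LOAD T1:  M=2  r_T1=2
   5) CAS  T1:  M=3  r_T1=2 ✓
   6) LOAD T0:  M=3  r_T0=3
   7) CAS  T2:  M=3  r_T2=2 ✗
   8) CAS  T0:  M=4  r_T0=3 ✓
   9) LOAD T0:  M=4  r_T0=4
  10) CAS  T0:  M=5  r_T0=4 ✓
Log disagrees first at step 7.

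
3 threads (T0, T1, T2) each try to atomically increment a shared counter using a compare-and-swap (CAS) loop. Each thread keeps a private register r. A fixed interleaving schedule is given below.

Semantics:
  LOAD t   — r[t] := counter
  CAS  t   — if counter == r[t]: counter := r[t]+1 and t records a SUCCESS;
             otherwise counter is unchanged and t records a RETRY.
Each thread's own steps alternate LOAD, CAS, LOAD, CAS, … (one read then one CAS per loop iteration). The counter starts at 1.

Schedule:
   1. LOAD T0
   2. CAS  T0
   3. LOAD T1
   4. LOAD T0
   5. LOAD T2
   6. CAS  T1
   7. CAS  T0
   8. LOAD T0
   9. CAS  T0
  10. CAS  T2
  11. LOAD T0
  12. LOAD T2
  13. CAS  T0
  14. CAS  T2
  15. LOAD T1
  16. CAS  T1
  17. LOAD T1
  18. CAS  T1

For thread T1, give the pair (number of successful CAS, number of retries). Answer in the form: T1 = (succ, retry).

T1 = (3, 0)

[1] T0.load  rd  (counter 1, T0.r 1)
[2] T0.cas  hit  (counter 2, T0.r 1)
[3] T1.load  rd  (counter 2, T1.r 2)
[4] T0.load  rd  (counter 2, T0.r 2)
[5] T2.load  rd  (counter 2, T2.r 2)
[6] T1.cas  hit  (counter 3, T1.r 2)
[7] T0.cas  miss  (counter 3, T0.r 2)
[8] T0.load  rd  (counter 3, T0.r 3)
[9] T0.cas  hit  (counter 4, T0.r 3)
[10] T2.cas  miss  (counter 4, T2.r 2)
[11] T0.load  rd  (counter 4, T0.r 4)
[12] T2.load  rd  (counter 4, T2.r 4)
[13] T0.cas  hit  (counter 5, T0.r 4)
[14] T2.cas  miss  (counter 5, T2.r 4)
[15] T1.load  rd  (counter 5, T1.r 5)
[16] T1.cas  hit  (counter 6, T1.r 5)
[17] T1.load  rd  (counter 6, T1.r 6)
[18] T1.cas  hit  (counter 7, T1.r 6)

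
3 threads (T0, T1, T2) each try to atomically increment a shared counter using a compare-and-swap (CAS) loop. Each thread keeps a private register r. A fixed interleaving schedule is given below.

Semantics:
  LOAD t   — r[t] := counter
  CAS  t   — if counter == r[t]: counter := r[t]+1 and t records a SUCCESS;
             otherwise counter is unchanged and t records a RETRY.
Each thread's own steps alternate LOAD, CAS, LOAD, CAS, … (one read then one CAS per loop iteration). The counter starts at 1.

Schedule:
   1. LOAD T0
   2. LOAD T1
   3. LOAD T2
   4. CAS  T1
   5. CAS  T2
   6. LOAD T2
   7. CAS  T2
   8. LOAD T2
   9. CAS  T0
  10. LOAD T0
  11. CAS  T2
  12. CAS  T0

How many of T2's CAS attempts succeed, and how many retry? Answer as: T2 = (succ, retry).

1. LOAD T0 → mem=1 r[T0]=1 [LOAD]
2. LOAD T1 → mem=1 r[T1]=1 [LOAD]
3. LOAD T2 → mem=1 r[T2]=1 [LOAD]
4. CAS T1 → mem=2 r[T1]=1 [OK]
5. CAS T2 → mem=2 r[T2]=1 [RETRY]
6. LOAD T2 → mem=2 r[T2]=2 [LOAD]
7. CAS T2 → mem=3 r[T2]=2 [OK]
8. LOAD T2 → mem=3 r[T2]=3 [LOAD]
9. CAS T0 → mem=3 r[T0]=1 [RETRY]
10. LOAD T0 → mem=3 r[T0]=3 [LOAD]
11. CAS T2 → mem=4 r[T2]=3 [OK]
12. CAS T0 → mem=4 r[T0]=3 [RETRY]

T2 = (2, 1)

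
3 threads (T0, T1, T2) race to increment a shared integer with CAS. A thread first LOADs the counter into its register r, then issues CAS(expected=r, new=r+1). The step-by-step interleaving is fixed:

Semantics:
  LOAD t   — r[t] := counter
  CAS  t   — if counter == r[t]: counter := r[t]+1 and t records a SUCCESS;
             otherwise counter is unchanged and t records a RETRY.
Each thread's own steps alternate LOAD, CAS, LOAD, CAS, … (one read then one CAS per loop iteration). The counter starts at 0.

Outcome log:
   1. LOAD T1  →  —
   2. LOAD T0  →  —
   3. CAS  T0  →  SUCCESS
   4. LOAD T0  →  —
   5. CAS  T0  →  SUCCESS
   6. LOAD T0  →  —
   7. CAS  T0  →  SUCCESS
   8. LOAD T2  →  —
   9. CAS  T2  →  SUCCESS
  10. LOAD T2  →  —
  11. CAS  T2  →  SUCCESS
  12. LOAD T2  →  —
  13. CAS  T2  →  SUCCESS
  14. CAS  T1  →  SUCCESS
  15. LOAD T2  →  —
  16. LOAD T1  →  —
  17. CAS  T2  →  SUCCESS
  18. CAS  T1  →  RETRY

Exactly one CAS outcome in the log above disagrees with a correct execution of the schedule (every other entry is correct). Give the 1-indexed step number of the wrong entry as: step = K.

Correct run:
[1] T1.load  rd  (counter 0, T1.r 0)
[2] T0.load  rd  (counter 0, T0.r 0)
[3] T0.cas  hit  (counter 1, T0.r 0)
[4] T0.load  rd  (counter 1, T0.r 1)
[5] T0.cas  hit  (counter 2, T0.r 1)
[6] T0.load  rd  (counter 2, T0.r 2)
[7] T0.cas  hit  (counter 3, T0.r 2)
[8] T2.load  rd  (counter 3, T2.r 3)
[9] T2.cas  hit  (counter 4, T2.r 3)
[10] T2.load  rd  (counter 4, T2.r 4)
[11] T2.cas  hit  (counter 5, T2.r 4)
[12] T2.load  rd  (counter 5, T2.r 5)
[13] T2.cas  hit  (counter 6, T2.r 5)
[14] T1.cas  miss  (counter 6, T1.r 0)
[15] T2.load  rd  (counter 6, T2.r 6)
[16] T1.load  rd  (counter 6, T1.r 6)
[17] T2.cas  hit  (counter 7, T2.r 6)
[18] T1.cas  miss  (counter 7, T1.r 6)
Log disagrees first at step 14.

step = 14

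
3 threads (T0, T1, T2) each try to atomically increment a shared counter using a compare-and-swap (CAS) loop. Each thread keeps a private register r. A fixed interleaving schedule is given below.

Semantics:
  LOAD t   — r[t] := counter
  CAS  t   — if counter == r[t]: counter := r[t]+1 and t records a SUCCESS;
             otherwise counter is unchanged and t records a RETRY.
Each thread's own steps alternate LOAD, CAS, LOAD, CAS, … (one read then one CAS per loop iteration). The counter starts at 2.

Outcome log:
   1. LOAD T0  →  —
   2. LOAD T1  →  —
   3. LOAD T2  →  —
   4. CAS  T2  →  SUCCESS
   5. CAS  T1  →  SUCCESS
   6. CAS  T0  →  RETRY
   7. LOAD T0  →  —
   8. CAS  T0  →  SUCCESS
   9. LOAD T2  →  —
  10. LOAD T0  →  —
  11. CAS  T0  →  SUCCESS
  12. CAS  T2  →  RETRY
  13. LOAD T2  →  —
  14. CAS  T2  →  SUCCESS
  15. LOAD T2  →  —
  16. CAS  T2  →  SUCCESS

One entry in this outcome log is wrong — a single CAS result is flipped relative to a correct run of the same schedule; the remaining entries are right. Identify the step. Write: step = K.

step = 5

Re-executing:
1. LOAD T0 → mem=2 r[T0]=2 [LOAD]
2. LOAD T1 → mem=2 r[T1]=2 [LOAD]
3. LOAD T2 → mem=2 r[T2]=2 [LOAD]
4. CAS T2 → mem=3 r[T2]=2 [OK]
5. CAS T1 → mem=3 r[T1]=2 [RETRY]
6. CAS T0 → mem=3 r[T0]=2 [RETRY]
7. LOAD T0 → mem=3 r[T0]=3 [LOAD]
8. CAS T0 → mem=4 r[T0]=3 [OK]
9. LOAD T2 → mem=4 r[T2]=4 [LOAD]
10. LOAD T0 → mem=4 r[T0]=4 [LOAD]
11. CAS T0 → mem=5 r[T0]=4 [OK]
12. CAS T2 → mem=5 r[T2]=4 [RETRY]
13. LOAD T2 → mem=5 r[T2]=5 [LOAD]
14. CAS T2 → mem=6 r[T2]=5 [OK]
15. LOAD T2 → mem=6 r[T2]=6 [LOAD]
16. CAS T2 → mem=7 r[T2]=6 [OK]
Flip is step 5.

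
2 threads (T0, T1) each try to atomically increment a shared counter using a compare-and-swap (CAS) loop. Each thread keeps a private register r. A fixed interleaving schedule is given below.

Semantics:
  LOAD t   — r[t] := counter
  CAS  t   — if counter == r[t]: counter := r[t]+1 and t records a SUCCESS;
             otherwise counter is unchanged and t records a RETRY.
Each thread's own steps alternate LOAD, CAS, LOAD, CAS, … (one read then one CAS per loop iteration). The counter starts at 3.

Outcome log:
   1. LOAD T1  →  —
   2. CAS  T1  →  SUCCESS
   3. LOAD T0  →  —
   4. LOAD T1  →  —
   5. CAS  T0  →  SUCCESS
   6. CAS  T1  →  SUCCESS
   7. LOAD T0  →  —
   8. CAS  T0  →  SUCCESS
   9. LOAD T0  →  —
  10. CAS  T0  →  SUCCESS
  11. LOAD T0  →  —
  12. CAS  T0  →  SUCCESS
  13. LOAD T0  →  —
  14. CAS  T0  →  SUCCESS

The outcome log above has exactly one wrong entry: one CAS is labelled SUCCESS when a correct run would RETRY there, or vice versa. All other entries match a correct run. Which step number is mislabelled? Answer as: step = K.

Reference trace:
step 1: T1 LOAD ⇒ load; ctr=3 reg=3
step 2: T1 CAS ⇒ ok; ctr=4 reg=3
step 3: T0 LOAD ⇒ load; ctr=4 reg=4
step 4: T1 LOAD ⇒ load; ctr=4 reg=4
step 5: T0 CAS ⇒ ok; ctr=5 reg=4
step 6: T1 CAS ⇒ retry; ctr=5 reg=4
step 7: T0 LOAD ⇒ load; ctr=5 reg=5
step 8: T0 CAS ⇒ ok; ctr=6 reg=5
step 9: T0 LOAD ⇒ load; ctr=6 reg=6
step 10: T0 CAS ⇒ ok; ctr=7 reg=6
step 11: T0 LOAD ⇒ load; ctr=7 reg=7
step 12: T0 CAS ⇒ ok; ctr=8 reg=7
step 13: T0 LOAD ⇒ load; ctr=8 reg=8
step 14: T0 CAS ⇒ ok; ctr=9 reg=8
Flip is step 6.

step = 6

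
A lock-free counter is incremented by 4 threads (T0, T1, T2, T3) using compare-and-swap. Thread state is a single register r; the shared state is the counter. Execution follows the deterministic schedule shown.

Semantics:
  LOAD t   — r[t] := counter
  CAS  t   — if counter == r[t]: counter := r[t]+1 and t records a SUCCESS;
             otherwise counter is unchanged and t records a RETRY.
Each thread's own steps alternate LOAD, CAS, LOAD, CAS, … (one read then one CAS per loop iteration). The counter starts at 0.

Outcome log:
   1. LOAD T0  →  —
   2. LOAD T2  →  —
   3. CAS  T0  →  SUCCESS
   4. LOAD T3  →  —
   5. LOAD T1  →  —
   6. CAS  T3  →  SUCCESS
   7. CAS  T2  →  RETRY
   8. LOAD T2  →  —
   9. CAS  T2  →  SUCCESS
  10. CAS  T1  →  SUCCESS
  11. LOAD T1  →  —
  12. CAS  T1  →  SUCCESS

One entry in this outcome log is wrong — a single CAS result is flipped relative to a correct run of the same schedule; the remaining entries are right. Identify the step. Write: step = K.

Re-executing:
[1] T0.load  rd  (counter 0, T0.r 0)
[2] T2.load  rd  (counter 0, T2.r 0)
[3] T0.cas  hit  (counter 1, T0.r 0)
[4] T3.load  rd  (counter 1, T3.r 1)
[5] T1.load  rd  (counter 1, T1.r 1)
[6] T3.cas  hit  (counter 2, T3.r 1)
[7] T2.cas  miss  (counter 2, T2.r 0)
[8] T2.load  rd  (counter 2, T2.r 2)
[9] T2.cas  hit  (counter 3, T2.r 2)
[10] T1.cas  miss  (counter 3, T1.r 1)
[11] T1.load  rd  (counter 3, T1.r 3)
[12] T1.cas  hit  (counter 4, T1.r 3)
Log disagrees first at step 10.

step = 10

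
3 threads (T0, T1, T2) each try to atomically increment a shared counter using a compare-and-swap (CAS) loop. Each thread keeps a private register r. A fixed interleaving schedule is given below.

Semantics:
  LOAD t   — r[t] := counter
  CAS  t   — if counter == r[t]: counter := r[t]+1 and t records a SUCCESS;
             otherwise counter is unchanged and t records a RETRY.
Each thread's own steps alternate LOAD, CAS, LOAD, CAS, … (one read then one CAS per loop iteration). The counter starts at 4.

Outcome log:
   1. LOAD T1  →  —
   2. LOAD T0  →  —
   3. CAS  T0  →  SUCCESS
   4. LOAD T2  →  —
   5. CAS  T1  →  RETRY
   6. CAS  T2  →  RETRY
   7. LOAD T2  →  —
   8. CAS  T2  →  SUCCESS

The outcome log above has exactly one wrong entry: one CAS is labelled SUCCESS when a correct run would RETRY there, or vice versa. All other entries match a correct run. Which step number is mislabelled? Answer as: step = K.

step = 6

Re-executing:
step 1: T1 LOAD ⇒ load; ctr=4 reg=4
step 2: T0 LOAD ⇒ load; ctr=4 reg=4
step 3: T0 CAS ⇒ ok; ctr=5 reg=4
step 4: T2 LOAD ⇒ load; ctr=5 reg=5
step 5: T1 CAS ⇒ retry; ctr=5 reg=4
step 6: T2 CAS ⇒ ok; ctr=6 reg=5
step 7: T2 LOAD ⇒ load; ctr=6 reg=6
step 8: T2 CAS ⇒ ok; ctr=7 reg=6
Mismatch at 6.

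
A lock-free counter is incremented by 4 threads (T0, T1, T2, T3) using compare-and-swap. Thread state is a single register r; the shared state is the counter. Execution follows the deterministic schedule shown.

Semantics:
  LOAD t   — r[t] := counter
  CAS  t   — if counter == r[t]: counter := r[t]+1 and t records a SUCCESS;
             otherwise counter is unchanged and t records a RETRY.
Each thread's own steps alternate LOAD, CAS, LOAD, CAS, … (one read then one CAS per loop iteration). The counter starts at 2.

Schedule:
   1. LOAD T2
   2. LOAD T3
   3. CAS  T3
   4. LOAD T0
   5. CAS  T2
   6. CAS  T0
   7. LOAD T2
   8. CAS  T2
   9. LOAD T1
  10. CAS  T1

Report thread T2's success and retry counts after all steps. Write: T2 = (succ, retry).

#1 T2 reads 2
#2 T3 reads 2
#3 T3 CAS(2→3) writes; counter now 3
#4 T0 reads 3
#5 T2 CAS(2→3) fails; counter now 3
#6 T0 CAS(3→4) writes; counter now 4
#7 T2 reads 4
#8 T2 CAS(4→5) writes; counter now 5
#9 T1 reads 5
#10 T1 CAS(5→6) writes; counter now 6

T2 = (1, 1)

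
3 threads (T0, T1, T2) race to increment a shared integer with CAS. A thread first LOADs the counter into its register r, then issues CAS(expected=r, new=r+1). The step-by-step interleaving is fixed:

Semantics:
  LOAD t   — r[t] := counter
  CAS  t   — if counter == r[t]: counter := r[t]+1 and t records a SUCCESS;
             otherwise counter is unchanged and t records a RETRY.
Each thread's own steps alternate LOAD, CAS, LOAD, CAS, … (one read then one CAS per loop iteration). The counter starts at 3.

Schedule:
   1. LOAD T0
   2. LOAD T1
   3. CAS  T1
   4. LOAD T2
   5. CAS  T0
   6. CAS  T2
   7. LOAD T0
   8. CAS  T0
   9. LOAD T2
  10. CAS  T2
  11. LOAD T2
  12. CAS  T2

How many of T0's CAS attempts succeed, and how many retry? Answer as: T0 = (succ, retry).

T0 LOAD — after: cnt=3, r=3 — load
T1 LOAD — after: cnt=3, r=3 — load
T1 CAS — after: cnt=4, r=3 — ok
T2 LOAD — after: cnt=4, r=4 — load
T0 CAS — after: cnt=4, r=3 — retry
T2 CAS — after: cnt=5, r=4 — ok
T0 LOAD — after: cnt=5, r=5 — load
T0 CAS — after: cnt=6, r=5 — ok
T2 LOAD — after: cnt=6, r=6 — load
T2 CAS — after: cnt=7, r=6 — ok
T2 LOAD — after: cnt=7, r=7 — load
T2 CAS — after: cnt=8, r=7 — ok

T0 = (1, 1)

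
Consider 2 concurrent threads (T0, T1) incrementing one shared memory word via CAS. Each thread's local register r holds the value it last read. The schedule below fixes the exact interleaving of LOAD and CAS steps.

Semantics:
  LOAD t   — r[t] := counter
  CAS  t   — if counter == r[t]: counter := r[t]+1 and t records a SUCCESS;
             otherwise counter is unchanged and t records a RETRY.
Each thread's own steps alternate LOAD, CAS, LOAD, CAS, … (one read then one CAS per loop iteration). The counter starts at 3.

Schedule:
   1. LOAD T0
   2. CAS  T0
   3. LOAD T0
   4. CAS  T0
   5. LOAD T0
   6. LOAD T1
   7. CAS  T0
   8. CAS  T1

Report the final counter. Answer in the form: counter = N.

T0 LOAD — after: cnt=3, r=3 — load
T0 CAS — after: cnt=4, r=3 — ok
T0 LOAD — after: cnt=4, r=4 — load
T0 CAS — after: cnt=5, r=4 — ok
T0 LOAD — after: cnt=5, r=5 — load
T1 LOAD — after: cnt=5, r=5 — load
T0 CAS — after: cnt=6, r=5 — ok
T1 CAS — after: cnt=6, r=5 — retry

counter = 6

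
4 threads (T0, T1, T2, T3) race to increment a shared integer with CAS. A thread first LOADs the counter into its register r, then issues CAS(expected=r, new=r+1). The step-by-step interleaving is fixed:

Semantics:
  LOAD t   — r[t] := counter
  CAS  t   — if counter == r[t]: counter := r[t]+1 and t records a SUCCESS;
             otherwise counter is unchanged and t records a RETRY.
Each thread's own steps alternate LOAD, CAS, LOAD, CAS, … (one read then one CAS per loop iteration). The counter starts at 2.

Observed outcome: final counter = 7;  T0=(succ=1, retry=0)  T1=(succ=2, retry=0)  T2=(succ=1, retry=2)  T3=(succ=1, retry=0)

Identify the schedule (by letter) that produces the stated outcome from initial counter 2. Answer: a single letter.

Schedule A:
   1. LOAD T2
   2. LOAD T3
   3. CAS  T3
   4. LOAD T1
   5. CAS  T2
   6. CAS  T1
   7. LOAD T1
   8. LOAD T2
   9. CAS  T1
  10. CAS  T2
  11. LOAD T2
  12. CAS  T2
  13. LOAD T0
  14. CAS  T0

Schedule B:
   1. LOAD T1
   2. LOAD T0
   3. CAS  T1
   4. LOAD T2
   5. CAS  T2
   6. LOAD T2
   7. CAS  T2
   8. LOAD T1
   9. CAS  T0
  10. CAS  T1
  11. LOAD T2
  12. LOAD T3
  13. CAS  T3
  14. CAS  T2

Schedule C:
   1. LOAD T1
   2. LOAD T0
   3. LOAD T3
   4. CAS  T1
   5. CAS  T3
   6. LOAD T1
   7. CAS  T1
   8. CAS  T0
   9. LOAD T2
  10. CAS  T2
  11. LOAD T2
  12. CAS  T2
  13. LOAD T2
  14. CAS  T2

Tracing schedule A:
T2 LOAD — after: cnt=2, r=2 — load
T3 LOAD — after: cnt=2, r=2 — load
T3 CAS — after: cnt=3, r=2 — ok
T1 LOAD — after: cnt=3, r=3 — load
T2 CAS — after: cnt=3, r=2 — retry
T1 CAS — after: cnt=4, r=3 — ok
T1 LOAD — after: cnt=4, r=4 — load
T2 LOAD — after: cnt=4, r=4 — load
T1 CAS — after: cnt=5, r=4 — ok
T2 CAS — after: cnt=5, r=4 — retry
T2 LOAD — after: cnt=5, r=5 — load
T2 CAS — after: cnt=6, r=5 — ok
T0 LOAD — after: cnt=6, r=6 — load
T0 CAS — after: cnt=7, r=6 — ok

A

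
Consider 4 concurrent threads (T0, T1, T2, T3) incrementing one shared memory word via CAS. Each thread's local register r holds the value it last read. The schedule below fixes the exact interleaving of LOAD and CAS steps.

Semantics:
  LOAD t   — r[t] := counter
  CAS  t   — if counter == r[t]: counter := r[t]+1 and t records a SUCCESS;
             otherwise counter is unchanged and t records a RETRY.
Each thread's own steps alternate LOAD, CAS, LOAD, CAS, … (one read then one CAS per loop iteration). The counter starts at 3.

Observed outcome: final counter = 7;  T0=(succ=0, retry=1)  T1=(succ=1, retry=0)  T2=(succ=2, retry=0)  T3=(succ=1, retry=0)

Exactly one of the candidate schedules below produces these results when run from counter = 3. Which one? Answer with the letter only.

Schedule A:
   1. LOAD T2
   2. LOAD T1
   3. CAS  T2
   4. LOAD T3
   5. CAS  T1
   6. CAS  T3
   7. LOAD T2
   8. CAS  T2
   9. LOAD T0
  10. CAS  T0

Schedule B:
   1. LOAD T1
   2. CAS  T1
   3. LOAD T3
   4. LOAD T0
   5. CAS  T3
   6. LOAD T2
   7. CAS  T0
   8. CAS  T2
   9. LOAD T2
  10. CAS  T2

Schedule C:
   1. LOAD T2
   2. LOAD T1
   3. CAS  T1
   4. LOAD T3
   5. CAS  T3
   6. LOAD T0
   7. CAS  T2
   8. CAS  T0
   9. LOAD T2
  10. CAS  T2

B

Simulating candidate B:
#1 T1 reads 3
#2 T1 CAS(3→4) writes; counter now 4
#3 T3 reads 4
#4 T0 reads 4
#5 T3 CAS(4→5) writes; counter now 5
#6 T2 reads 5
#7 T0 CAS(4→5) fails; counter now 5
#8 T2 CAS(5→6) writes; counter now 6
#9 T2 reads 6
#10 T2 CAS(6→7) writes; counter now 7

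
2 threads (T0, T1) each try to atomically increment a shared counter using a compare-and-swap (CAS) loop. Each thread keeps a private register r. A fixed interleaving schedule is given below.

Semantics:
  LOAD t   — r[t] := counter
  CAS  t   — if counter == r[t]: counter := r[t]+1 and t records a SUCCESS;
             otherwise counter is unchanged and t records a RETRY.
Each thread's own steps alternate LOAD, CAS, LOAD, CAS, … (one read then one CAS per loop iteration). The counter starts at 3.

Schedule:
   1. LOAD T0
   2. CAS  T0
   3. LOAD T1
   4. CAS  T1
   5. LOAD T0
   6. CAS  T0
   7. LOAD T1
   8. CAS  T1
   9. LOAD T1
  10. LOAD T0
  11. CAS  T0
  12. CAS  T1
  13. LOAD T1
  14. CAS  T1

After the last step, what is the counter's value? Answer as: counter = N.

counter = 9

[1] T0.load  rd  (counter 3, T0.r 3)
[2] T0.cas  hit  (counter 4, T0.r 3)
[3] T1.load  rd  (counter 4, T1.r 4)
[4] T1.cas  hit  (counter 5, T1.r 4)
[5] T0.load  rd  (counter 5, T0.r 5)
[6] T0.cas  hit  (counter 6, T0.r 5)
[7] T1.load  rd  (counter 6, T1.r 6)
[8] T1.cas  hit  (counter 7, T1.r 6)
[9] T1.load  rd  (counter 7, T1.r 7)
[10] T0.load  rd  (counter 7, T0.r 7)
[11] T0.cas  hit  (counter 8, T0.r 7)
[12] T1.cas  miss  (counter 8, T1.r 7)
[13] T1.load  rd  (counter 8, T1.r 8)
[14] T1.cas  hit  (counter 9, T1.r 8)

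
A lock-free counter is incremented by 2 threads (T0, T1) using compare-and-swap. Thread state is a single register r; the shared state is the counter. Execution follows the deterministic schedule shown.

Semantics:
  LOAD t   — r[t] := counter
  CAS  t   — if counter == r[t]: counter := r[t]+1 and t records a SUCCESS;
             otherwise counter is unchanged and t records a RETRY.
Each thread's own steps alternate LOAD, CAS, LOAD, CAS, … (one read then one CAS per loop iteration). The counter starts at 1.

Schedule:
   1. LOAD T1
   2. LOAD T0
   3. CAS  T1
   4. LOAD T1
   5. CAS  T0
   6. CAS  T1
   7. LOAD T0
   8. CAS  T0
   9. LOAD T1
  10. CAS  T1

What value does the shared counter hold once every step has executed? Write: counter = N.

counter = 5

step 1: T1 LOAD ⇒ load; ctr=1 reg=1
step 2: T0 LOAD ⇒ load; ctr=1 reg=1
step 3: T1 CAS ⇒ ok; ctr=2 reg=1
step 4: T1 LOAD ⇒ load; ctr=2 reg=2
step 5: T0 CAS ⇒ retry; ctr=2 reg=1
step 6: T1 CAS ⇒ ok; ctr=3 reg=2
step 7: T0 LOAD ⇒ load; ctr=3 reg=3
step 8: T0 CAS ⇒ ok; ctr=4 reg=3
step 9: T1 LOAD ⇒ load; ctr=4 reg=4
step 10: T1 CAS ⇒ ok; ctr=5 reg=4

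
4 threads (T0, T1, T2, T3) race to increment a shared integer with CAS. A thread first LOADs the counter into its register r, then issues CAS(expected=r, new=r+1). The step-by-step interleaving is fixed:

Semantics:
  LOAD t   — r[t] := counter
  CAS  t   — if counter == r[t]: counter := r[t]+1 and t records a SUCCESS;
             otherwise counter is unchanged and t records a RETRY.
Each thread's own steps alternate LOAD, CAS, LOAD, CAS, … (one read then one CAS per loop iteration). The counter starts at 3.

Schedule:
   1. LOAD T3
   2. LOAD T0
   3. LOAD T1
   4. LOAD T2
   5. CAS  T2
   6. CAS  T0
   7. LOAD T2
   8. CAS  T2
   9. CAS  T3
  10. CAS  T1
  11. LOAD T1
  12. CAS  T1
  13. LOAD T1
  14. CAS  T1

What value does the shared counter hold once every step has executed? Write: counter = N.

T3 LOAD — after: cnt=3, r=3 — load
T0 LOAD — after: cnt=3, r=3 — load
T1 LOAD — after: cnt=3, r=3 — load
T2 LOAD — after: cnt=3, r=3 — load
T2 CAS — after: cnt=4, r=3 — ok
T0 CAS — after: cnt=4, r=3 — retry
T2 LOAD — after: cnt=4, r=4 — load
T2 CAS — after: cnt=5, r=4 — ok
T3 CAS — after: cnt=5, r=3 — retry
T1 CAS — after: cnt=5, r=3 — retry
T1 LOAD — after: cnt=5, r=5 — load
T1 CAS — after: cnt=6, r=5 — ok
T1 LOAD — after: cnt=6, r=6 — load
T1 CAS — after: cnt=7, r=6 — ok

counter = 7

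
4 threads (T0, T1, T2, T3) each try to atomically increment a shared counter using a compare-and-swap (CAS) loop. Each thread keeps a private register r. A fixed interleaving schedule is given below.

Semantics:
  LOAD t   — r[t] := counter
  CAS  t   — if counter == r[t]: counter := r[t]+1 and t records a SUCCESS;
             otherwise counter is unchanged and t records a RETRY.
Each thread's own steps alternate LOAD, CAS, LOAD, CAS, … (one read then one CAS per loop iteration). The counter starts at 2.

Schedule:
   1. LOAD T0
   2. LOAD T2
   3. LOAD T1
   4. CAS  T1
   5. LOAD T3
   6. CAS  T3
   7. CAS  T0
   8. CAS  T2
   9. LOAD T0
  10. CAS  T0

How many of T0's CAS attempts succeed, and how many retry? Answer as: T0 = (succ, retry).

T0 = (1, 1)

   1) LOAD T0:  M=2  r_T0=2
   2) LOAD T2:  M=2  r_T2=2
   3) LOAD T1:  M=2  r_T1=2
   4) CAS  T1:  M=3  r_T1=2 ✓
   5) LOAD T3:  M=3  r_T3=3
   6) CAS  T3:  M=4  r_T3=3 ✓
   7) CAS  T0:  M=4  r_T0=2 ✗
   8) CAS  T2:  M=4  r_T2=2 ✗
   9) LOAD T0:  M=4  r_T0=4
  10) CAS  T0:  M=5  r_T0=4 ✓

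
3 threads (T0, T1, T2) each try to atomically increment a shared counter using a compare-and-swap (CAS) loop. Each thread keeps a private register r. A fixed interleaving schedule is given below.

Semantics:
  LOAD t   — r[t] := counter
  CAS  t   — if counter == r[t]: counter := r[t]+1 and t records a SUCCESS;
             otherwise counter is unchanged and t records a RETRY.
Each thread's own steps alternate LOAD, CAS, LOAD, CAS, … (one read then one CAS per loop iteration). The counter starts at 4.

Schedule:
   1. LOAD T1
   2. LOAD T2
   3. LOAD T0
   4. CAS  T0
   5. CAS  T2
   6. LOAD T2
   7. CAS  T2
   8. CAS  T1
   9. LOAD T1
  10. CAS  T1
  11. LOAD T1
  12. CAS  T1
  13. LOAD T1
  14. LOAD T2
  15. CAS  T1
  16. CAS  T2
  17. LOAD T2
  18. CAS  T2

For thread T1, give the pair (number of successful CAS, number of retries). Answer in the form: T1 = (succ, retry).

T1 = (3, 1)

   1) LOAD T1:  M=4  r_T1=4
   2) LOAD T2:  M=4  r_T2=4
   3) LOAD T0:  M=4  r_T0=4
   4) CAS  T0:  M=5  r_T0=4 ✓
   5) CAS  T2:  M=5  r_T2=4 ✗
   6) LOAD T2:  M=5  r_T2=5
   7) CAS  T2:  M=6  r_T2=5 ✓
   8) CAS  T1:  M=6  r_T1=4 ✗
   9) LOAD T1:  M=6  r_T1=6
  10) CAS  T1:  M=7  r_T1=6 ✓
  11) LOAD T1:  M=7  r_T1=7
  12) CAS  T1:  M=8  r_T1=7 ✓
  13) LOAD T1:  M=8  r_T1=8
  14) LOAD T2:  M=8  r_T2=8
  15) CAS  T1:  M=9  r_T1=8 ✓
  16) CAS  T2:  M=9  r_T2=8 ✗
  17) LOAD T2:  M=9  r_T2=9
  18) CAS  T2:  M=10  r_T2=9 ✓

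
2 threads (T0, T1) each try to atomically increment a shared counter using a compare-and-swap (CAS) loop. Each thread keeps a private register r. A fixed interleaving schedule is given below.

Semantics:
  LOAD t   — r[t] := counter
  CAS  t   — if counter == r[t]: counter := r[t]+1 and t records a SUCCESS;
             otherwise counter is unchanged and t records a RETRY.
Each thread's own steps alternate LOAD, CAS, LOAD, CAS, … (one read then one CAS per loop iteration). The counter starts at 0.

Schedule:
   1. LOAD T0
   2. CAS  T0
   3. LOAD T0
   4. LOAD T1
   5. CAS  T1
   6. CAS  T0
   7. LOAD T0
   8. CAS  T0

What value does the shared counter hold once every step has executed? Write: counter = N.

counter = 3

T0 LOAD — after: cnt=0, r=0 — load
T0 CAS — after: cnt=1, r=0 — ok
T0 LOAD — after: cnt=1, r=1 — load
T1 LOAD — after: cnt=1, r=1 — load
T1 CAS — after: cnt=2, r=1 — ok
T0 CAS — after: cnt=2, r=1 — retry
T0 LOAD — after: cnt=2, r=2 — load
T0 CAS — after: cnt=3, r=2 — ok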